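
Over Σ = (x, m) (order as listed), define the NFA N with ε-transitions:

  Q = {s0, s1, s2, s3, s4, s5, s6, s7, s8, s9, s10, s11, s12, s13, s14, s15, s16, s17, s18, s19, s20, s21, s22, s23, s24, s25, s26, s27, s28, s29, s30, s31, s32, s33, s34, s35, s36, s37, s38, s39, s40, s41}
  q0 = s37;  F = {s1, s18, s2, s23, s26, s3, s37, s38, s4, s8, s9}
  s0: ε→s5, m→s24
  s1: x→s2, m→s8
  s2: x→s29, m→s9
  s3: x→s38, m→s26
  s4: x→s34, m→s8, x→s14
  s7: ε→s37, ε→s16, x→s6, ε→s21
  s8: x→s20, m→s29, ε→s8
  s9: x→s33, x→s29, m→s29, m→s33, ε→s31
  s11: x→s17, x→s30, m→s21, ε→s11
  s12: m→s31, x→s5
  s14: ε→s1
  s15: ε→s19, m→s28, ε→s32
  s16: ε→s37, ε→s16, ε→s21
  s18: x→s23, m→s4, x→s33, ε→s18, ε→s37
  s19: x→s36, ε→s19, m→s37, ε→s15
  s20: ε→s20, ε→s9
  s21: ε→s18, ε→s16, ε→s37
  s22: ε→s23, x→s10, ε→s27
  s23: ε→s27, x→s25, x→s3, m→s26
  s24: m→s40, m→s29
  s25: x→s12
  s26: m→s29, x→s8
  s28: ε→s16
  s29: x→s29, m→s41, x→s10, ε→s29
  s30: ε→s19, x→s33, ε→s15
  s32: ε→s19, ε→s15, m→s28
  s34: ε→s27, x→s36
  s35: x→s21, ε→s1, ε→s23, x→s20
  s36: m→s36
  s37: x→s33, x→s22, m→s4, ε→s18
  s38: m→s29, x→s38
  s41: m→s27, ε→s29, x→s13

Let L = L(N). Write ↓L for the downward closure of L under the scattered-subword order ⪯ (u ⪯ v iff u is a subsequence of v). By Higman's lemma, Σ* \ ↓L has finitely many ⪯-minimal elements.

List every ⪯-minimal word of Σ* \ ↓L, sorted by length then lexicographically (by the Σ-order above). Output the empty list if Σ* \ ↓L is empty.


Antichain: [xmm, mmm, xxxm, mxxx, mmxx].

|Q|=42, |F|=11, |δ|=89 (36 ε).
min D↑ (11 st, q0=0, F={8}): 0:x→1,m→2 1:x→3,m→4 2:x→5,m→6 3:x→7,m→4 4:x→6,m→8 5:x→9,m→6 6:x→10,m→8 7:x→7,m→8 8:x→8,m→8 9:x→8,m→10 10:x→8,m→8 (ε-aug+det+¬).
'xmm': |S_i|=[26, 23, 12, 7] end={s10,s13,s27,s29,s33,s36,s41} — reject; 3/3 single-dels accept.
'mmm': N↓-sim [26, 17, 11, 7] end={s10,s13,s27,s29,s33,s36,s41} — reject; 3/3 deletions ∈↓L.
'xxxm': N↓-sim [26, 23, 18, 13, 7] end={s10,s13,s27,s29,s31,s33,s41} ∉↓L; 4/4 deletions ∈↓L.
'mxxx': run [26, 17, 15, 11, 6] end={s10,s13,s27,s29,s33,s41} rej; 4/4 deletions ∈↓L.
'mmxx': N↓-sim [26, 17, 11, 9, 6] end={s10,s13,s27,s29,s33,s41} — reject; 4/4 del acc.
5 minimals (antichain).


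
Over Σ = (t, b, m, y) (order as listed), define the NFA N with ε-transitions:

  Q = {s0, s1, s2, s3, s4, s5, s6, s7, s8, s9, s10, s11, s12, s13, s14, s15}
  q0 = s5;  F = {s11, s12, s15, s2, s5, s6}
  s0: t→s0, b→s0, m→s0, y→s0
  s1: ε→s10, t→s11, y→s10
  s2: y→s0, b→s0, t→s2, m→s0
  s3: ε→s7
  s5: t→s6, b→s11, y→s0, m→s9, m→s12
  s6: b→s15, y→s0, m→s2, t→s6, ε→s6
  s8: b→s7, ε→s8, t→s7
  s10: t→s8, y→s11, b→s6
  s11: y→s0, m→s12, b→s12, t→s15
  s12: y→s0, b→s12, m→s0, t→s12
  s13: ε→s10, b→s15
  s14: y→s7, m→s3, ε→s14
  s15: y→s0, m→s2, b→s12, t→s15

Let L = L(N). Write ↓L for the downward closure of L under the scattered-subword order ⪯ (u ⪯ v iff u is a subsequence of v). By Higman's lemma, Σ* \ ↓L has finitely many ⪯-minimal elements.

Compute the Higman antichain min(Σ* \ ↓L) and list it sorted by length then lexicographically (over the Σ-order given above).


|Q|=16, |F|=6, |δ|=45 (6 ε).
min D↑ (7 st, q0=0, F={4}): 0:t→1,b→2,m→3,y→4 1:t→1,b→5,m→6,y→4 2:t→5,b→3,m→3,y→4 3:t→3,b→3,m→4,y→4 4:t→4,b→4,m→4,y→4 5:t→5,b→3,m→6,y→4 6:t→6,b→4,m→4,y→4 [Hopcroft].
'y': run [8, 1] end={s0} ∉↓L; 1/1 single-dels accept.
'mm': |S_i|=[8, 4, 1] end={s0} rej; 2/2 deletions ∈↓L.
'tmb': |S_i|=[8, 5, 2, 1] end={s0} — reject; 3/3 deletions ∈↓L.
'bbm': run [8, 5, 2, 1] end={s0} rej; 3/3 del acc.
4 obstructions.

A = [y, mm, tmb, bbm].


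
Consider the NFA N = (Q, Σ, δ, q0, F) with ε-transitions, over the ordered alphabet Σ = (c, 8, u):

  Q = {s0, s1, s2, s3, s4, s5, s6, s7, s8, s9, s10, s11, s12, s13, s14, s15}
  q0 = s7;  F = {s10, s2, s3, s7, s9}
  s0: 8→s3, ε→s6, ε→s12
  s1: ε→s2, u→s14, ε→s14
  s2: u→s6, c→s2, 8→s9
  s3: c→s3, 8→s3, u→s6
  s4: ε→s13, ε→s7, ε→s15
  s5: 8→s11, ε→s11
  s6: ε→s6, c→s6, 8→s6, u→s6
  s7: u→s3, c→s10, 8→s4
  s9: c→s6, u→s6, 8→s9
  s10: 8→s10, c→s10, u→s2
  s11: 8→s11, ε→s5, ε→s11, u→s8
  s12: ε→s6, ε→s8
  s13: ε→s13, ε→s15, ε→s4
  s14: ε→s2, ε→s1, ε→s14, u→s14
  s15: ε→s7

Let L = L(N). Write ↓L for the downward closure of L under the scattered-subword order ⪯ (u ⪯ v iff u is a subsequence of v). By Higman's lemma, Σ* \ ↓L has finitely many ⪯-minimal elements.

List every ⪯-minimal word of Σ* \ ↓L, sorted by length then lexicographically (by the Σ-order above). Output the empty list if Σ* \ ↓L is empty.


|Q|=16, |F|=5, |δ|=44 (20 ε).
min D↑ (6 st, q0=0, F={4}): 0:c→1,8→0,u→2 1:c→1,8→1,u→3 2:c→2,8→2,u→4 3:c→3,8→5,u→4 4:c→4,8→4,u→4 5:c→4,8→5,u→4 (ε-aug+det+¬).
'uu': N↓-sim [9, 4, 1] end={s6} rej; 2/2 deletions ∈↓L.
'cu8c': N↓-sim [9, 5, 3, 2, 1] end={s6} — reject; 4/4 deletions ∈↓L.
2 words, ⪯-incomp.

min(Σ*\↓L) = [uu, cu8c].


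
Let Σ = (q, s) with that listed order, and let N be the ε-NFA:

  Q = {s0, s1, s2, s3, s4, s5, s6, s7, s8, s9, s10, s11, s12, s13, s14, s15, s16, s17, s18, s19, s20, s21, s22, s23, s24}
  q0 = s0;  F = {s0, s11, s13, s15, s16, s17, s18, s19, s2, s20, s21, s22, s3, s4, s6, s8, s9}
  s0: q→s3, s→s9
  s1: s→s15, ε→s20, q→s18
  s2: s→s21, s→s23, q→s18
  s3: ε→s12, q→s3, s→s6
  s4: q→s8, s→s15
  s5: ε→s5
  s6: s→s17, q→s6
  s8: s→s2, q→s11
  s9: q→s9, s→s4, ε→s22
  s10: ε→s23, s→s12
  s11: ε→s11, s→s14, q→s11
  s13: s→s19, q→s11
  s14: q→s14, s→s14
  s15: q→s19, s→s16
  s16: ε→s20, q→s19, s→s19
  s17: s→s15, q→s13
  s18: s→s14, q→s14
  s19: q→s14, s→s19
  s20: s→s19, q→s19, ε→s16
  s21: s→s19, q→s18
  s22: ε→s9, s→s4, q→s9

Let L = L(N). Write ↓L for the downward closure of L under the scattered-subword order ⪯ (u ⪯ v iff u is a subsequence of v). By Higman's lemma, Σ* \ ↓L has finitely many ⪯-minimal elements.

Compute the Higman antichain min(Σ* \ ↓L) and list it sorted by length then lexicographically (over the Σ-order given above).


|Q|=25, |F|=17, |δ|=49 (9 ε).
min D↑ (16 st, q0=0, F={13}): 0:q→1,s→2 1:q→1,s→3 2:q→2,s→4 3:q→3,s→5 4:q→6,s→7 5:q→8,s→7 6:q→9,s→10 7:q→11,s→12 8:q→9,s→11 9:q→9,s→13 10:q→14,s→15 11:q→13,s→11 12:q→11,s→11 13:q→13,s→13 14:q→13,s→13 15:q→14,s→11 [Hopcroft].
'ssqqs': run [20, 17, 14, 9, 3, 1] end={s14} ∉↓L; 5/5 single-dels accept.
'sssqq': |S_i|=[20, 17, 14, 9, 3, 1] end={s14} rej; 5/5 del acc.
'qssqsq': run [20, 19, 15, 12, 5, 2, 1] end={s14} rej; 6/6 del acc.
'sssssq': |S_i|=[20, 17, 14, 9, 7, 2, 1] end={s14} ∉↓L; 6/6 single-dels accept.
4 words, ⪯-incomp.

A = [ssqqs, sssqq, qssqsq, sssssq].


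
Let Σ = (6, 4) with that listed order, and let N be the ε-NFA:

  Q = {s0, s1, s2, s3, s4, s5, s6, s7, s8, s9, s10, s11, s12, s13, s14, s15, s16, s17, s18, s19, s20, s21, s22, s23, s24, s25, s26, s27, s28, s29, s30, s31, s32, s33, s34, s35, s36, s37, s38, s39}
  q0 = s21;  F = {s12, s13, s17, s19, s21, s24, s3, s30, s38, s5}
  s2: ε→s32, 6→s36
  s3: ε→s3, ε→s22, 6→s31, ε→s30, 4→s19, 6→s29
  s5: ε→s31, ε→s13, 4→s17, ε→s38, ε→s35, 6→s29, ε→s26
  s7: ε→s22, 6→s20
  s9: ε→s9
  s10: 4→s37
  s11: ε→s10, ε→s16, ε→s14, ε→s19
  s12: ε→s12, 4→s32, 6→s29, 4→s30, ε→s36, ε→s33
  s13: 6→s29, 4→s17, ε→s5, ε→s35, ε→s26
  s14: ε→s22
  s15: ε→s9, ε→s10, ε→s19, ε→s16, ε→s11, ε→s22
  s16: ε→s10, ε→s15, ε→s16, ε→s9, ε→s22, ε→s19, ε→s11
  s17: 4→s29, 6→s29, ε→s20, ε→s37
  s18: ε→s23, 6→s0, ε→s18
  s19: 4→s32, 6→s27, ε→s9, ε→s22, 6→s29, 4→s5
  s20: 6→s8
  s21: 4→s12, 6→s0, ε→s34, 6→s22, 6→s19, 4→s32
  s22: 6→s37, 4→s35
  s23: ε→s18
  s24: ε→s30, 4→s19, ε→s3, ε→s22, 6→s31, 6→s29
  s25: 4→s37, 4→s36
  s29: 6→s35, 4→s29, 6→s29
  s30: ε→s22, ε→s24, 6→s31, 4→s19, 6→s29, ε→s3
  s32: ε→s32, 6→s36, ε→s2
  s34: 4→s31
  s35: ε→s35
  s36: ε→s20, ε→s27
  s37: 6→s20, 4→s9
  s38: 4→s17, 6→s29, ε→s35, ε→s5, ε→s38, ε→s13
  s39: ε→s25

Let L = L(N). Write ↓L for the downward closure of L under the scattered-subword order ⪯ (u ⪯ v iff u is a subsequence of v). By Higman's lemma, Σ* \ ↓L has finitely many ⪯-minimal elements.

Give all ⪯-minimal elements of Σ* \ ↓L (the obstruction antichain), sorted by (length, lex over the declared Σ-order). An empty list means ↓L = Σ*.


|Q|=40, |F|=10, |δ|=104 (59 ε).
min D↑ (7 st, q0=0, F={3}): 0:6→1,4→2 1:6→3,4→4 2:6→3,4→5 3:6→3,4→3 4:6→3,4→6 5:6→3,4→1 6:6→3,4→3.
'66': N↓-sim [26, 19, 8] end={s20,s27,s29,s35,s36,s37,s8,s9} — reject; 2/2 del acc.
'46': run [26, 23, 9] end={s20,s27,s29,s31,s35,s36,s37,s8,s9} ∉↓L; 2/2 single-dels accept.
'6444': N↓-sim [26, 19, 16, 7, 3] end={s29,s35,s9} rej; 4/4 single-dels accept.
'444444': N↓-sim [26, 23, 21, 18, 16, 7, 3] end={s29,s35,s9} — reject; 6/6 single-dels accept.
4 minimals (antichain).

A = [66, 46, 6444, 444444].


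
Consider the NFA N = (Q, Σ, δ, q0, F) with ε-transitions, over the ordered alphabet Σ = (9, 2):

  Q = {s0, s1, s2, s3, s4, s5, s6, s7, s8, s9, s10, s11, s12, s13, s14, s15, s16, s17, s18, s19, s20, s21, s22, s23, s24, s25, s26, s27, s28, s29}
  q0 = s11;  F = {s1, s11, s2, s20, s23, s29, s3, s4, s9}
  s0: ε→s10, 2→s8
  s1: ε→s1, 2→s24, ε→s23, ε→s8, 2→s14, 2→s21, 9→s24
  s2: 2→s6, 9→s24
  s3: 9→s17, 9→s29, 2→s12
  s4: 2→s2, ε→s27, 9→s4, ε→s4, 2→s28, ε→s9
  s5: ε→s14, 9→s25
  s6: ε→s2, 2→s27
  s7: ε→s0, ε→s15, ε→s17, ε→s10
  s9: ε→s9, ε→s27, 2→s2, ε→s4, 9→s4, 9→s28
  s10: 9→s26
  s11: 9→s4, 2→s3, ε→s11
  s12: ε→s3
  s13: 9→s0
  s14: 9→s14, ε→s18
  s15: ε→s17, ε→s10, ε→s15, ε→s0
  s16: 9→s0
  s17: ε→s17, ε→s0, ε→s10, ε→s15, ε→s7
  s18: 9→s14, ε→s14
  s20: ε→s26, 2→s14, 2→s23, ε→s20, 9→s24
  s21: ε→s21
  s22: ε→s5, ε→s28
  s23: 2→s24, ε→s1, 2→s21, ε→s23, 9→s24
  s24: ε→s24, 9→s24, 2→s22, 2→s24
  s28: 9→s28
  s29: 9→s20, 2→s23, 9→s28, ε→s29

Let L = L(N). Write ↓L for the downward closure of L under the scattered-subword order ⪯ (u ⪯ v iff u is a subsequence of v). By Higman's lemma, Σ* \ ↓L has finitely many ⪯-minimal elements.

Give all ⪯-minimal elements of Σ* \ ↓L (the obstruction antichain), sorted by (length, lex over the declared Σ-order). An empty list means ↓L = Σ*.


min(Σ*\↓L) = [929, 2999, 2922].

|Q|=30, |F|=9, |δ|=76 (38 ε).
min D↑ (8 st, q0=0, F={5}): 0:9→1,2→2 1:9→1,2→3 2:9→4,2→2 3:9→5,2→3 4:9→6,2→7 5:9→5,2→5 6:9→5,2→7 7:9→5,2→5 [Hopcroft].
'929': N↓-sim [27, 24, 14, 7] end={s14,s18,s22,s24,s25,s28,s5} — reject; 3/3 single-dels accept.
'2999': run [27, 24, 19, 13, 7] end={s14,s18,s22,s24,s25,s28,s5} ∉↓L; 4/4 single-dels accept.
'2922': N↓-sim [27, 24, 19, 11, 8] end={s14,s18,s21,s22,s24,s25,s28,s5} — reject; 4/4 deletions ∈↓L.
3 obstructions.


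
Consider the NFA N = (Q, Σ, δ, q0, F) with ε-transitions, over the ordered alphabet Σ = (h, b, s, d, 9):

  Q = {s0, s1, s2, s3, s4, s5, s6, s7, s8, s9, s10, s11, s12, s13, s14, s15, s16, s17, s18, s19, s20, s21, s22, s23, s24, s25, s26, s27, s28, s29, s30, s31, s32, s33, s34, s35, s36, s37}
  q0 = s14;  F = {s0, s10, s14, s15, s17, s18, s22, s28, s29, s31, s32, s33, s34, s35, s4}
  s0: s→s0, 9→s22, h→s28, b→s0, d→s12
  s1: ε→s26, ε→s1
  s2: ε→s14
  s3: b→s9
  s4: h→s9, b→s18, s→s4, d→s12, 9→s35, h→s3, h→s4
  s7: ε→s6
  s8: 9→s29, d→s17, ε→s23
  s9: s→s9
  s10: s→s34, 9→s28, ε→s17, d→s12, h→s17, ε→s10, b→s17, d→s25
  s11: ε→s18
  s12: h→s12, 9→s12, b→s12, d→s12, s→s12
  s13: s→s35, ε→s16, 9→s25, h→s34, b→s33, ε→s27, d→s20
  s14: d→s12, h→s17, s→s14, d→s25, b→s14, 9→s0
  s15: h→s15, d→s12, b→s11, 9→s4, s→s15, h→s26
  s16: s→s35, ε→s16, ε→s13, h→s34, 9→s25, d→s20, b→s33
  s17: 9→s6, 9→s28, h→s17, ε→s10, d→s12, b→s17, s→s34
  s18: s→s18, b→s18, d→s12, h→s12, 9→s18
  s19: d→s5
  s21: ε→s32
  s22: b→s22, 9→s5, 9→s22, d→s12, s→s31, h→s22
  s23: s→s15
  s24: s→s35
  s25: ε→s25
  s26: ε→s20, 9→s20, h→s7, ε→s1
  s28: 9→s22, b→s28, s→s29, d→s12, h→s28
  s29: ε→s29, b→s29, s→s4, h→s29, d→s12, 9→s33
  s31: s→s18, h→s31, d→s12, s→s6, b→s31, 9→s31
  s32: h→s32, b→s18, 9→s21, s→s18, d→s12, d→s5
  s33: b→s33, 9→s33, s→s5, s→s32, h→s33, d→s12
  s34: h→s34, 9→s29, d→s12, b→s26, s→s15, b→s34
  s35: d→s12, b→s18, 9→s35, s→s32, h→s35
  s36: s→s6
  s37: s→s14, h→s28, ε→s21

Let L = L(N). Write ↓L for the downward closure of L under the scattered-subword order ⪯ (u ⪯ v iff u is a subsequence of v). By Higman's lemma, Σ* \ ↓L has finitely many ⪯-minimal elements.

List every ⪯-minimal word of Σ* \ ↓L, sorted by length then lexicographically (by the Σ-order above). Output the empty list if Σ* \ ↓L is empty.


|Q|=38, |F|=15, |δ|=132 (19 ε).
min D↑ (15 st, q0=0, F={2}): 0:h→1,b→0,s→0,d→2,9→3 1:h→1,b→1,s→4,d→2,9→5 2:h→2,b→2,s→2,d→2,9→2 3:h→5,b→3,s→3,d→2,9→6 4:h→4,b→4,s→7,d→2,9→8 5:h→5,b→5,s→8,d→2,9→6 6:h→6,b→6,s→9,d→2,9→6 7:h→7,b→10,s→7,d→2,9→11 8:h→8,b→8,s→11,d→2,9→12 9:h→9,b→9,s→10,d→2,9→9 10:h→2,b→10,s→10,d→2,9→10 11:h→11,b→10,s→11,d→2,9→13 12:h→12,b→12,s→14,d→2,9→12 13:h→13,b→10,s→14,d→2,9→13 14:h→14,b→10,s→10,d→2,9→14.
'd': N↓-sim [27, 3] end={s12,s25,s5} ∉↓L; 1/1 single-dels accept.
'hssbh': N↓-sim [27, 25, 20, 16, 4, 1] end={s12} — reject; 5/5 deletions ∈↓L.
'99ssh': run [27, 17, 10, 7, 3, 1] end={s12} ∉↓L; 5/5 single-dels accept.
3 minimals (antichain).

A = [d, hssbh, 99ssh].


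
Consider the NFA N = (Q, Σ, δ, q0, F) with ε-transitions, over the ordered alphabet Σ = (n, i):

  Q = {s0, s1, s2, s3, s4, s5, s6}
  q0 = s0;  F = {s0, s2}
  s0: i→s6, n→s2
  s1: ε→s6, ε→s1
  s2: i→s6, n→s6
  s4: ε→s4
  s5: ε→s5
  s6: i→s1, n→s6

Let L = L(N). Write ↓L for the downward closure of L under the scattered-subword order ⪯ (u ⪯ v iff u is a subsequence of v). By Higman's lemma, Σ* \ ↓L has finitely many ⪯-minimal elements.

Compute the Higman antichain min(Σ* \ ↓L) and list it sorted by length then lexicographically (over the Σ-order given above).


A = [i, nn].

|Q|=7, |F|=2, |δ|=10 (4 ε).
min D↑ (3 st, q0=0, F={2}): 0:n→1,i→2 1:n→2,i→2 2:n→2,i→2 (ε-aug+det+¬).
'i': N↓-sim [4, 2] end={s1,s6} — reject; 1/1 single-dels accept.
'nn': |S_i|=[4, 3, 2] end={s1,s6} ∉↓L; 2/2 deletions ∈↓L.
2 obstructions.


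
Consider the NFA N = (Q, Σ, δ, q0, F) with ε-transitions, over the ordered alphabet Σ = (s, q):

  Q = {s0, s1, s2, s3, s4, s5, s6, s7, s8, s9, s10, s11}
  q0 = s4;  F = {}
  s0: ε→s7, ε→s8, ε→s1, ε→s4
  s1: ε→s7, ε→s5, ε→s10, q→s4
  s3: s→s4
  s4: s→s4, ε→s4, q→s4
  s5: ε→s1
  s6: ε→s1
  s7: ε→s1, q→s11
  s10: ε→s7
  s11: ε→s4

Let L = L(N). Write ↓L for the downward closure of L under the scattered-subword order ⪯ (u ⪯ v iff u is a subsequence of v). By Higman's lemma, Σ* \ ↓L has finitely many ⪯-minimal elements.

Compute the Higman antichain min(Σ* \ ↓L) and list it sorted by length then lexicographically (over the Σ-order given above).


|Q|=12, |F|=0, |δ|=18 (13 ε).
min D↑ (1 st, q0=0, F={0}): 0:s→0,q→0.
ε ∈ L(D↑) — L = ∅.

min(Σ*\↓L) = [ε].


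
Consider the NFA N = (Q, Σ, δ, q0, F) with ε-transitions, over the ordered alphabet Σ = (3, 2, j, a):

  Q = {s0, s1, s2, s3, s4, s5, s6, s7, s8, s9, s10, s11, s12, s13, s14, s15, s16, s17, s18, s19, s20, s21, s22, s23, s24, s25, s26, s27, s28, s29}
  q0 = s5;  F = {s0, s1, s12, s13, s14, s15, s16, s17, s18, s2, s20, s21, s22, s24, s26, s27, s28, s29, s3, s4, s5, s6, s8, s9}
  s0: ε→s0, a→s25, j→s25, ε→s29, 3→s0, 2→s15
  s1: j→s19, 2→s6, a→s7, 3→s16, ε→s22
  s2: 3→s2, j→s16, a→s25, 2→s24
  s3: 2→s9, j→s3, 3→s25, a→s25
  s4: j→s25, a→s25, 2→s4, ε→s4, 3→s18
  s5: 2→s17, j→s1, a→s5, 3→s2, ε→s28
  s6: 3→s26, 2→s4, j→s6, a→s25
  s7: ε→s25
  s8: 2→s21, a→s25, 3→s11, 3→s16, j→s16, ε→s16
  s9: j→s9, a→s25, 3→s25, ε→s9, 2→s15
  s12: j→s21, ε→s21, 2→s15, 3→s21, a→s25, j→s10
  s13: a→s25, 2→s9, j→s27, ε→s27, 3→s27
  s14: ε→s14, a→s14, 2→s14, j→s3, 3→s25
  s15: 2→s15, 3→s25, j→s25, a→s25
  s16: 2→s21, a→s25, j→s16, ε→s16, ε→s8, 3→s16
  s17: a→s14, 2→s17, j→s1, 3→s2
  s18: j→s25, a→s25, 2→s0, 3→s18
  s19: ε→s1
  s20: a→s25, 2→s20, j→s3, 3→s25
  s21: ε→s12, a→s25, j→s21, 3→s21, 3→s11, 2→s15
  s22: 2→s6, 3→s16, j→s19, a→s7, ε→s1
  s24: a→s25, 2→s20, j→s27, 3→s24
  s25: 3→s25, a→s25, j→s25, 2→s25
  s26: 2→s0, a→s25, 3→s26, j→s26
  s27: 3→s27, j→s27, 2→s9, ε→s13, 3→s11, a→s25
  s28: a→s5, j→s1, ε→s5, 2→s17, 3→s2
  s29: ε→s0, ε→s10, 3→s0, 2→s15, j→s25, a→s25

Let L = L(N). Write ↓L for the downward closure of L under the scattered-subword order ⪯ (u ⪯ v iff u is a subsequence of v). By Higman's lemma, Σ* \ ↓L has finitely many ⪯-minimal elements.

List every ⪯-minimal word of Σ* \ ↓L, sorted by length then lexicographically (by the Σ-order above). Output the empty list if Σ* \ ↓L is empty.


min(Σ*\↓L) = [3a, ja, 2a3, 3223, j22j].

|Q|=30, |F|=24, |δ|=124 (20 ε).
min D↑ (19 st, q0=0, F={6}): 0:3→1,2→2,j→3,a→0 1:3→1,2→4,j→5,a→6 2:3→1,2→2,j→3,a→7 3:3→5,2→8,j→3,a→6 4:3→4,2→9,j→10,a→6 5:3→5,2→11,j→5,a→6 6:3→6,2→6,j→6,a→6 7:3→6,2→7,j→12,a→7 8:3→13,2→14,j→8,a→6 9:3→6,2→9,j→12,a→6 10:3→10,2→15,j→10,a→6 11:3→11,2→16,j→11,a→6 12:3→6,2→15,j→12,a→6 13:3→13,2→17,j→13,a→6 14:3→18,2→14,j→6,a→6 15:3→6,2→16,j→15,a→6 16:3→6,2→16,j→6,a→6 17:3→17,2→16,j→6,a→6 18:3→18,2→17,j→6,a→6.
'3a': |S_i|=[29, 19, 1] end={s25} rej; 2/2 del acc.
'ja': |S_i|=[29, 22, 2] end={s25,s7} — reject; 2/2 del acc.
'2a3': |S_i|=[29, 27, 6, 1] end={s25} rej; 3/3 del acc.
'3223': N↓-sim [29, 19, 14, 5, 1] end={s25} — reject; 4/4 single-dels accept.
'j22j': N↓-sim [29, 22, 13, 7, 1] end={s25} ∉↓L; 4/4 single-dels accept.
5 words, ⪯-incomp.


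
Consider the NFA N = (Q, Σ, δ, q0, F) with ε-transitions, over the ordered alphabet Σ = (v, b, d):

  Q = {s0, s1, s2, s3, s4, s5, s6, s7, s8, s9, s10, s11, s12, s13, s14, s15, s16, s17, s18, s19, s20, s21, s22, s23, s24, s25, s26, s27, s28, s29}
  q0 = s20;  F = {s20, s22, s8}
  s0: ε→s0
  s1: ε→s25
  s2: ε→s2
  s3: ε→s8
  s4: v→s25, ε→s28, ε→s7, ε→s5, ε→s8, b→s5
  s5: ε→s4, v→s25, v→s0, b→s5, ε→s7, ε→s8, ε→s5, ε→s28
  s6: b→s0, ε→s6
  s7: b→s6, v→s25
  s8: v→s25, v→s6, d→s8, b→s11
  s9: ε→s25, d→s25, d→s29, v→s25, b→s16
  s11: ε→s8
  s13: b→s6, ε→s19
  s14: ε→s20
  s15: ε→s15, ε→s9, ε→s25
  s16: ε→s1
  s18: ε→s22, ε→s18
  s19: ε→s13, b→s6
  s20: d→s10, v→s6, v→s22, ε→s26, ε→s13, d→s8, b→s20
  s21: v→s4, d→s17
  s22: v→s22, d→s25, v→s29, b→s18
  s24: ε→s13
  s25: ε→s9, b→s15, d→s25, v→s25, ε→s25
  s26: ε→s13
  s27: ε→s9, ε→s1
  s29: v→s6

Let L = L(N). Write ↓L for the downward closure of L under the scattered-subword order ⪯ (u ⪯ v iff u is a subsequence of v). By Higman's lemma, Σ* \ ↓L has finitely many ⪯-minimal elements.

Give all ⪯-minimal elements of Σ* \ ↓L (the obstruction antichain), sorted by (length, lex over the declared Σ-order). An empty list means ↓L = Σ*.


|Q|=30, |F|=3, |δ|=66 (33 ε).
min D↑ (4 st, q0=0, F={3}): 0:v→1,b→0,d→2 1:v→1,b→1,d→3 2:v→3,b→2,d→2 3:v→3,b→3,d→3 [Hopcroft].
'vd': |S_i|=[17, 10, 8] end={s0,s1,s15,s16,s25,s29,s6,s9} ∉↓L; 2/2 single-dels accept.
'dv': run [17, 11, 8] end={s0,s1,s15,s16,s25,s29,s6,s9} — reject; 2/2 single-dels accept.
2 obstructions.

Antichain: [vd, dv].


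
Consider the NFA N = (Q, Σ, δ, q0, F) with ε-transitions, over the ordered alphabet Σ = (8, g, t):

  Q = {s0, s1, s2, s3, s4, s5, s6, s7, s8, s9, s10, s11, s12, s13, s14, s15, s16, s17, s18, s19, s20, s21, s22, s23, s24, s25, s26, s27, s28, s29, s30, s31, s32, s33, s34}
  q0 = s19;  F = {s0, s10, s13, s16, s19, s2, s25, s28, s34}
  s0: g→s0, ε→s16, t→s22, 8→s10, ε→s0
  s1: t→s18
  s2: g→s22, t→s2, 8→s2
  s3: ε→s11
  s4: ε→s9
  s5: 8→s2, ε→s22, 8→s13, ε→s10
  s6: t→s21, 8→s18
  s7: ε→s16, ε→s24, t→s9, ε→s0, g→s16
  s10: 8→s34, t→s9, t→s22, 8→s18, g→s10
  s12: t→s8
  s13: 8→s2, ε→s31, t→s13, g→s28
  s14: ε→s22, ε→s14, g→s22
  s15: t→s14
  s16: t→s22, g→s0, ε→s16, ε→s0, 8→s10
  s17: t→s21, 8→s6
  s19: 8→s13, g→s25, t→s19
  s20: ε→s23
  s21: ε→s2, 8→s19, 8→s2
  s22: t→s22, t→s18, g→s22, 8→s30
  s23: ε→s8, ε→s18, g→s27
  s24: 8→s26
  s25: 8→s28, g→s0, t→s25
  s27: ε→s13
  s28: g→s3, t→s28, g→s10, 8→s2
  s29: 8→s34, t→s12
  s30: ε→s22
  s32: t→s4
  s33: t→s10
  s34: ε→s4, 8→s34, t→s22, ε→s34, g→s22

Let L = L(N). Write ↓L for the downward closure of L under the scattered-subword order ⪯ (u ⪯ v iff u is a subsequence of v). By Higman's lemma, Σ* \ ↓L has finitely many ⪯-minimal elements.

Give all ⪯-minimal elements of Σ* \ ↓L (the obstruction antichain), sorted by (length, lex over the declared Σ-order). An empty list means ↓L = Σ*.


min(Σ*\↓L) = [88g, ggt].

|Q|=35, |F|=9, |δ|=76 (22 ε).
min D↑ (9 st, q0=0, F={6}): 0:8→1,g→2,t→0 1:8→3,g→4,t→1 2:8→4,g→5,t→2 3:8→3,g→6,t→3 4:8→3,g→7,t→4 5:8→7,g→5,t→6 6:8→6,g→6,t→6 7:8→8,g→7,t→6 8:8→8,g→6,t→6 [Hopcroft].
'88g': N↓-sim [17, 13, 7, 3] end={s18,s22,s30} rej; 3/3 del acc.
'ggt': |S_i|=[17, 14, 11, 4] end={s18,s22,s30,s9} — reject; 3/3 del acc.
2 obstructions.


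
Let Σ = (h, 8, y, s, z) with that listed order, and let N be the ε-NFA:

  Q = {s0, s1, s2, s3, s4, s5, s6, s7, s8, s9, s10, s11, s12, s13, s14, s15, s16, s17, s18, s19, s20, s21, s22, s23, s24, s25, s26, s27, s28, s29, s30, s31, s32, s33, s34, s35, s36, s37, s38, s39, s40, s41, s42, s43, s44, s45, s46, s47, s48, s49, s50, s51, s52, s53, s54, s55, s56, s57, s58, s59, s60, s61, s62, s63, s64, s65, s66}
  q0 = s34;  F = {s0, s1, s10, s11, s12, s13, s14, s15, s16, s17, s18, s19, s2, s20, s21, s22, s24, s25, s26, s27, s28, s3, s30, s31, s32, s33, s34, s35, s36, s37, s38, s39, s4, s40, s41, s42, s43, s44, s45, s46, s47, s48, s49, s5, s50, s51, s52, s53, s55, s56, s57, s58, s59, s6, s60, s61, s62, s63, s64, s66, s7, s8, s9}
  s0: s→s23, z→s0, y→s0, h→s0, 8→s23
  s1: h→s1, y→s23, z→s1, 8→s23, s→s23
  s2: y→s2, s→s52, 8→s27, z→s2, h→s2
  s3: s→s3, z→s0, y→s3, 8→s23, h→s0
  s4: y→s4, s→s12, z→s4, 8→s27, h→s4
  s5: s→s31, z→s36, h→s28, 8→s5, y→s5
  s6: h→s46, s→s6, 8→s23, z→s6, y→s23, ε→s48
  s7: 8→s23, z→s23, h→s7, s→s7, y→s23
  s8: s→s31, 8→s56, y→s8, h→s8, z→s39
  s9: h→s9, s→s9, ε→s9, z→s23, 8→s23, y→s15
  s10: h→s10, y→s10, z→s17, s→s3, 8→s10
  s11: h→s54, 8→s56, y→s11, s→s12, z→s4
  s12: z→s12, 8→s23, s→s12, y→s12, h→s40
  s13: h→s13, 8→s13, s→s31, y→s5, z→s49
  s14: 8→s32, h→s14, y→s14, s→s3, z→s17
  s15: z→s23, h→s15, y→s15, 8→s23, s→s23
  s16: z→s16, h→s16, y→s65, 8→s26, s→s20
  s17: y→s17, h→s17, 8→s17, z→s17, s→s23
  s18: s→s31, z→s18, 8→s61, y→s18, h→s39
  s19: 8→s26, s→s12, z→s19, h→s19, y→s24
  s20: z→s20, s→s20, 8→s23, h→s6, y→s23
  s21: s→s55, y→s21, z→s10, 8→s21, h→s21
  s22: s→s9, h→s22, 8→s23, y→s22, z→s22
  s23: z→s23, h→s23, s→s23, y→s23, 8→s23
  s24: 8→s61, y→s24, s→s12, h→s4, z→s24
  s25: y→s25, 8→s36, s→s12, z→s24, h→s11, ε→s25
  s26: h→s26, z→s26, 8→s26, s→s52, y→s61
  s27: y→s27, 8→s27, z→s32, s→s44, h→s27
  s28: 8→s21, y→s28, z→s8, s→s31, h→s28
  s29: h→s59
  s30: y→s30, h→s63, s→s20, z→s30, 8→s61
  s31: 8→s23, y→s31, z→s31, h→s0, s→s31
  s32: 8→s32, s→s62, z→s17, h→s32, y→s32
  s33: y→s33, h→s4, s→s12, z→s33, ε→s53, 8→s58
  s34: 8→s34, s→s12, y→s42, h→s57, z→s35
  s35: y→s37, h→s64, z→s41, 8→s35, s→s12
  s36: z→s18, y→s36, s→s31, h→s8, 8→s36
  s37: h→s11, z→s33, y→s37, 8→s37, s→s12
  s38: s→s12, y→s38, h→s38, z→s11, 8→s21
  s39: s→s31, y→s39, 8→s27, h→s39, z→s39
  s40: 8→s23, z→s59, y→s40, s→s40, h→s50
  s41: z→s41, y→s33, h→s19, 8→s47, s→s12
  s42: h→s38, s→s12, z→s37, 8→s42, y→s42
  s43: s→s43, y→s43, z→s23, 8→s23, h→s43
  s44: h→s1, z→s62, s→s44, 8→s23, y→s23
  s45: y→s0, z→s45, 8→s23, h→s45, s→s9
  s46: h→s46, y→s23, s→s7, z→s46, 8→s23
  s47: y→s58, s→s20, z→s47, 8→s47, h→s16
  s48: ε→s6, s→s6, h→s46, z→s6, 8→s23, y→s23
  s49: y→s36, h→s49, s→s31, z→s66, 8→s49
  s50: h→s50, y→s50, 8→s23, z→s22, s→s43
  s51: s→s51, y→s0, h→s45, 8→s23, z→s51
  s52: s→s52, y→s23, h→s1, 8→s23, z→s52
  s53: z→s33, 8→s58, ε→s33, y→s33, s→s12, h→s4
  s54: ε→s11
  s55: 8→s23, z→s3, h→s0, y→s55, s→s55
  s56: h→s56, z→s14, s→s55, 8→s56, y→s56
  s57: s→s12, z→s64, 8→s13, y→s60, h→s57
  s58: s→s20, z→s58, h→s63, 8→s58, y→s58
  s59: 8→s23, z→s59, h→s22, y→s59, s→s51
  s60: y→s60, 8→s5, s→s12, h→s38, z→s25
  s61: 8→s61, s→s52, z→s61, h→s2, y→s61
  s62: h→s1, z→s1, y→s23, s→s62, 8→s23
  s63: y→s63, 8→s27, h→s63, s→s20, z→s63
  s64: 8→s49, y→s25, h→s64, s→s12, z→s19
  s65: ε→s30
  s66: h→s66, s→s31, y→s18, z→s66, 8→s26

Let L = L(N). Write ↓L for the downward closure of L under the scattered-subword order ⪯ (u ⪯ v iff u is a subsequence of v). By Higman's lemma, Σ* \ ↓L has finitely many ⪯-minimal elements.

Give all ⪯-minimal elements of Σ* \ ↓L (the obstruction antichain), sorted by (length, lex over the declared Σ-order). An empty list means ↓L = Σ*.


|Q|=67, |F|=63, |δ|=329 (8 ε).
min D↑ (62 st, q0=0, F={11}): 0:h→1,8→0,y→2,s→3,z→4 1:h→1,8→5,y→6,s→3,z→7 2:h→8,8→2,y→2,s→3,z→9 3:h→10,8→11,y→3,s→3,z→3 4:h→7,8→4,y→9,s→3,z→12 5:h→5,8→5,y→13,s→14,z→15 6:h→8,8→13,y→6,s→3,z→16 7:h→7,8→15,y→16,s→3,z→17 8:h→8,8→18,y→8,s→3,z→19 9:h→19,8→9,y→9,s→3,z→20 10:h→21,8→11,y→10,s→10,z→22 11:h→11,8→11,y→11,s→11,z→11 12:h→17,8→23,y→20,s→3,z→12 13:h→24,8→13,y→13,s→14,z→25 14:h→26,8→11,y→14,s→14,z→14 15:h→15,8→15,y→25,s→14,z→27 16:h→19,8→25,y→16,s→3,z→28 17:h→17,8→29,y→28,s→3,z→17 18:h→18,8→18,y→18,s→30,z→31 19:h→19,8→32,y→19,s→3,z→33 20:h→33,8→34,y→20,s→3,z→20 21:h→21,8→11,y→21,s→35,z→36 22:h→36,8→11,y→22,s→37,z→22 23:h→38,8→23,y→34,s→39,z→23 24:h→24,8→18,y→24,s→14,z→40 25:h→40,8→25,y→25,s→14,z→41 26:h→26,8→11,y→26,s→11,z→26 27:h→27,8→29,y→41,s→14,z→27 28:h→33,8→42,y→28,s→3,z→28 29:h→29,8→29,y→42,s→43,z→29 30:h→26,8→11,y→30,s→30,z→44 31:h→31,8→31,y→31,s→44,z→45 32:h→32,8→32,y→32,s→30,z→46 33:h→33,8→47,y→33,s→3,z→33 34:h→48,8→34,y→34,s→39,z→34 35:h→35,8→11,y→35,s→35,z→11 36:h→36,8→11,y→36,s→49,z→36 37:h→50,8→11,y→26,s→37,z→37 38:h→38,8→29,y→51,s→39,z→38 39:h→52,8→11,y→11,s→39,z→39 40:h→40,8→32,y→40,s→14,z→53 41:h→53,8→42,y→41,s→14,z→41 42:h→54,8→42,y→42,s→43,z→42 43:h→55,8→11,y→11,s→43,z→43 44:h→26,8→11,y→44,s→44,z→26 45:h→45,8→45,y→45,s→11,z→45 46:h→46,8→56,y→46,s→44,z→45 47:h→47,8→47,y→47,s→57,z→56 48:h→48,8→47,y→48,s→39,z→48 49:h→49,8→11,y→58,s→49,z→11 50:h→50,8→11,y→26,s→49,z→50 51:h→48,8→42,y→51,s→39,z→51 52:h→59,8→11,y→11,s→52,z→52 53:h→53,8→47,y→53,s→14,z→53 54:h→54,8→47,y→54,s→43,z→54 55:h→55,8→11,y→11,s→11,z→55 56:h→56,8→56,y→56,s→60,z→45 57:h→55,8→11,y→11,s→57,z→60 58:h→58,8→11,y→58,s→11,z→11 59:h→59,8→11,y→11,s→61,z→59 60:h→55,8→11,y→11,s→60,z→55 61:h→61,8→11,y→11,s→61,z→11.
's8': |S_i|=[66, 24, 1] end={s23} ∉↓L; 2/2 deletions ∈↓L.
'h8shs': N↓-sim [66, 57, 28, 9, 3, 1] end={s23} rej; 5/5 del acc.
'shhsz': |S_i|=[66, 24, 16, 11, 5, 1] end={s23} — reject; 5/5 del acc.
'zz8sy': |S_i|=[66, 57, 45, 22, 10, 1] end={s23} ∉↓L; 5/5 deletions ∈↓L.
'yh8zzs': run [66, 54, 40, 14, 9, 4, 1] end={s23} rej; 6/6 single-dels accept.
'shzsys': N↓-sim [66, 24, 16, 13, 10, 3, 1] end={s23} rej; 6/6 del acc.
6 minimals (antichain).

A = [s8, h8shs, shhsz, zz8sy, yh8zzs, shzsys].


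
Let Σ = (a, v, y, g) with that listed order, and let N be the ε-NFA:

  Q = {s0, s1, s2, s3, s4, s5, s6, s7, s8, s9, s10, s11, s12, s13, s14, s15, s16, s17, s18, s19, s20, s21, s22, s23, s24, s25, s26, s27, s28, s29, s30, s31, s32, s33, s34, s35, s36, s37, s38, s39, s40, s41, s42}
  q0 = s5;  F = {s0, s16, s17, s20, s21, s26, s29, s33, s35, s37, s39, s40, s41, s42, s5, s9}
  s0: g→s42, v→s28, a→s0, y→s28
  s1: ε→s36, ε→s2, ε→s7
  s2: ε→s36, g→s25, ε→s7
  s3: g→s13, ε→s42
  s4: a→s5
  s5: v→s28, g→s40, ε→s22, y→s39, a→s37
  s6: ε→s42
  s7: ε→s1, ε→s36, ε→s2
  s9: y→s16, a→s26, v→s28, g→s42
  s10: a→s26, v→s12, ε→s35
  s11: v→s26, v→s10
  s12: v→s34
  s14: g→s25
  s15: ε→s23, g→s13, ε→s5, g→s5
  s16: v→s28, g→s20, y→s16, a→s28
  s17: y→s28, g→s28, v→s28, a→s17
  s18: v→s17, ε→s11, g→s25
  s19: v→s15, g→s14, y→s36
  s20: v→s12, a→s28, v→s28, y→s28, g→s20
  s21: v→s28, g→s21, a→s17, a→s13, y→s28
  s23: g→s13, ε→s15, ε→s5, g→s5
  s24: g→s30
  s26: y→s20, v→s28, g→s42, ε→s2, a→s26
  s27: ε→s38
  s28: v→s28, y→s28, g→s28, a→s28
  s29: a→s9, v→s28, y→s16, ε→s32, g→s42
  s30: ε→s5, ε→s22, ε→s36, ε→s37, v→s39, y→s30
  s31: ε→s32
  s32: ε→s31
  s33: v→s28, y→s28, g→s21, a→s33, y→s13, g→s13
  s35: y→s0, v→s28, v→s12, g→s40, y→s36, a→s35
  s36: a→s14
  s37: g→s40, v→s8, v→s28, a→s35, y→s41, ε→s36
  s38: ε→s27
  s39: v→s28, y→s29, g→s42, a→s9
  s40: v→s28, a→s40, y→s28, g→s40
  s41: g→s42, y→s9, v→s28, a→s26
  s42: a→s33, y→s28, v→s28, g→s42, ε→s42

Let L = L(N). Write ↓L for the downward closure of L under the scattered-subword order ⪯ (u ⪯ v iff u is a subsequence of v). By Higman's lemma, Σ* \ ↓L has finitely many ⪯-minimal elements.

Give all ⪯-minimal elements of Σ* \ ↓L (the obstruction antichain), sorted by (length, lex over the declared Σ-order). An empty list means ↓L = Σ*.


min(Σ*\↓L) = [v, gy, aayy, yaya, yyya, ygagag].

|Q|=43, |F|=16, |δ|=126 (29 ε).
min D↑ (17 st, q0=0, F={2}): 0:a→1,v→2,y→3,g→4 1:a→5,v→2,y→6,g→4 2:a→2,v→2,y→2,g→2 3:a→7,v→2,y→8,g→9 4:a→4,v→2,y→2,g→4 5:a→5,v→2,y→10,g→4 6:a→11,v→2,y→7,g→9 7:a→11,v→2,y→12,g→9 8:a→7,v→2,y→12,g→9 9:a→13,v→2,y→2,g→9 10:a→10,v→2,y→2,g→9 11:a→11,v→2,y→14,g→9 12:a→2,v→2,y→12,g→14 13:a→13,v→2,y→2,g→15 14:a→2,v→2,y→2,g→14 15:a→16,v→2,y→2,g→15 16:a→16,v→2,y→2,g→2 (ε-aug+det+¬).
'v': |S_i|=[30, 4] end={s12,s28,s34,s8} — reject; 1/1 deletions ∈↓L.
'gy': N↓-sim [30, 11, 2] end={s13,s28} ∉↓L; 2/2 del acc.
'aayy': |S_i|=[30, 24, 19, 13, 2] end={s13,s28} ∉↓L; 4/4 single-dels accept.
'yaya': N↓-sim [30, 24, 19, 6, 1] end={s28} — reject; 4/4 single-dels accept.
'yyya': N↓-sim [30, 24, 21, 6, 1] end={s28} — reject; 4/4 del acc.
'ygagag': N↓-sim [30, 24, 10, 5, 4, 3, 1] end={s28} ∉↓L; 6/6 single-dels accept.
6 obstructions.


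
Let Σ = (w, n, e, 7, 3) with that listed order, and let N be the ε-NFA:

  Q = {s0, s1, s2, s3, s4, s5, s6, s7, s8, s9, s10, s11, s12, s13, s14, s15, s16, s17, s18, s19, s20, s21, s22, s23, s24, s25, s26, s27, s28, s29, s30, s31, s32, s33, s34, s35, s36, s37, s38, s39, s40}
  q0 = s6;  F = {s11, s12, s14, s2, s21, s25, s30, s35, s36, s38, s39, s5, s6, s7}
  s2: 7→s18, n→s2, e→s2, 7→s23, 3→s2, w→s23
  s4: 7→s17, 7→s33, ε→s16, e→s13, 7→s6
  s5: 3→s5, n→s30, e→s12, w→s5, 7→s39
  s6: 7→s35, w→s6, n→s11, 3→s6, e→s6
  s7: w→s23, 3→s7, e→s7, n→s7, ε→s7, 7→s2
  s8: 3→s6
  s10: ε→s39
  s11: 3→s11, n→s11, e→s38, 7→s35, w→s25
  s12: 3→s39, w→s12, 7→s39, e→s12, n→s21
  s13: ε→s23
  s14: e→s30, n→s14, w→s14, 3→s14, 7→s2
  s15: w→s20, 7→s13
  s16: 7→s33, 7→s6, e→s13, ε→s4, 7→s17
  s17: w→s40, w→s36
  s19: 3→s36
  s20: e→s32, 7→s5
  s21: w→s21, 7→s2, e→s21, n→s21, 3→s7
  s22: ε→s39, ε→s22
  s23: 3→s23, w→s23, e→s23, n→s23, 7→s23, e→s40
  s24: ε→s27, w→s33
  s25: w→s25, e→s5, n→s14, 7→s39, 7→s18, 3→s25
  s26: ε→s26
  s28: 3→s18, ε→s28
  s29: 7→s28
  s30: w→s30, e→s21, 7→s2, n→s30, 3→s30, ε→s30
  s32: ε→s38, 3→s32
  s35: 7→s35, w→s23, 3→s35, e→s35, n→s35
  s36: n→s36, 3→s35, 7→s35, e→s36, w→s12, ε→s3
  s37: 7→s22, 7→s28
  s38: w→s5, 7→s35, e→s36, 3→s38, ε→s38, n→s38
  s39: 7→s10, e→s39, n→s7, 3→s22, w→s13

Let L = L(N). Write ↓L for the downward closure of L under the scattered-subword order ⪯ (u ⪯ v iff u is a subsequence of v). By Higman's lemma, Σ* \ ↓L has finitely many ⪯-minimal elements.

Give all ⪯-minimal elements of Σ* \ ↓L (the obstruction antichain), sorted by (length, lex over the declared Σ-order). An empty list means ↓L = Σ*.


|Q|=41, |F|=14, |δ|=114 (14 ε).
min D↑ (15 st, q0=0, F={5}): 0:w→0,n→1,e→0,7→2,3→0 1:w→3,n→1,e→4,7→2,3→1 2:w→5,n→2,e→2,7→2,3→2 3:w→3,n→6,e→7,7→8,3→3 4:w→7,n→4,e→9,7→2,3→4 5:w→5,n→5,e→5,7→5,3→5 6:w→6,n→6,e→10,7→11,3→6 7:w→7,n→10,e→12,7→8,3→7 8:w→5,n→13,e→8,7→8,3→8 9:w→12,n→9,e→9,7→2,3→2 10:w→10,n→10,e→14,7→11,3→10 11:w→5,n→11,e→11,7→5,3→11 12:w→12,n→14,e→12,7→8,3→8 13:w→5,n→13,e→13,7→11,3→13 14:w→14,n→14,e→14,7→11,3→13 (ε-aug+det+¬).
'7w': run [21, 10, 3] end={s13,s23,s40} ∉↓L; 2/2 single-dels accept.
'nwn77': |S_i|=[21, 20, 15, 8, 4, 3] end={s18,s23,s40} ∉↓L; 5/5 del acc.
'nee3w': |S_i|=[21, 20, 17, 14, 10, 3] end={s13,s23,s40} rej; 5/5 single-dels accept.
3 obstructions.

Antichain: [7w, nwn77, nee3w].


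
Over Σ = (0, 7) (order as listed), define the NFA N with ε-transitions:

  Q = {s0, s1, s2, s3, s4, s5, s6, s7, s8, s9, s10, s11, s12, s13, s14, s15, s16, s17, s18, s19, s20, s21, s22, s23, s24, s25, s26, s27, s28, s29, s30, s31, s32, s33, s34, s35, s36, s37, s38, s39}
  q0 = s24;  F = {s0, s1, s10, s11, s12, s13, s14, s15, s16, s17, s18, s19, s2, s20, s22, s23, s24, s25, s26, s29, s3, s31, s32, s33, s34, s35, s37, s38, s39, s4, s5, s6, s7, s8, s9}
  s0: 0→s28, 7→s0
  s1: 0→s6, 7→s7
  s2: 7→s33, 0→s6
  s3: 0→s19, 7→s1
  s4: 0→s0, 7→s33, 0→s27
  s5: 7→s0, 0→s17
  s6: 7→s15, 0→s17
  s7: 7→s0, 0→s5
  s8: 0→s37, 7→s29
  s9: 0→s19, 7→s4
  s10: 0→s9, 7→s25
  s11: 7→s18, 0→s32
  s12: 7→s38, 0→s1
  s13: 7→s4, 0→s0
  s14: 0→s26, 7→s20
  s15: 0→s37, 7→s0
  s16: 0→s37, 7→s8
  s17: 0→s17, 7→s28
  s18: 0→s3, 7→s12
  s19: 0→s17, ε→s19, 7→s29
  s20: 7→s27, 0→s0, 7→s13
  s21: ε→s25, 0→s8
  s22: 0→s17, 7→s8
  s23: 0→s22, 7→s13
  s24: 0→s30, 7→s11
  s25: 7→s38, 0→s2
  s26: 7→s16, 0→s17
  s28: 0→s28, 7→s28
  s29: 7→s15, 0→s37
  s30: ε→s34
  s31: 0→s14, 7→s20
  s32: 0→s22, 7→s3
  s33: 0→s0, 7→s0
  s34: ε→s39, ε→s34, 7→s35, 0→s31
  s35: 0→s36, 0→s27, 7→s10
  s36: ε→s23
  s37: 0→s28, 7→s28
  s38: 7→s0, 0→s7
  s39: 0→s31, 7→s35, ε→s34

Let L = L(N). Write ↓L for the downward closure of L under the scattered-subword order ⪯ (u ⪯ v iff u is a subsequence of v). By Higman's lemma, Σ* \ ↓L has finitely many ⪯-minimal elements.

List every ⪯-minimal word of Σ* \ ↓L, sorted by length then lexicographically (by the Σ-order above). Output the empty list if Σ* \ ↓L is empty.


|Q|=40, |F|=35, |δ|=83 (7 ε).
min D↑ (35 st, q0=0, F={25}): 0:0→1,7→2 1:0→3,7→4 2:0→5,7→6 3:0→7,7→8 4:0→9,7→10 5:0→11,7→12 6:0→12,7→13 7:0→14,7→8 8:0→15,7→16 9:0→11,7→16 10:0→17,7→18 11:0→19,7→20 12:0→21,7→22 13:0→22,7→23 14:0→19,7→24 15:0→25,7→15 16:0→15,7→26 17:0→21,7→26 18:0→27,7→23 19:0→19,7→25 20:0→28,7→29 21:0→19,7→29 22:0→30,7→31 23:0→31,7→15 24:0→28,7→20 25:0→25,7→25 26:0→15,7→32 27:0→30,7→32 28:0→25,7→25 29:0→28,7→33 30:0→19,7→33 31:0→34,7→15 32:0→15,7→15 33:0→28,7→15 34:0→19,7→15 [Hopcroft].
'00700': run [39, 35, 25, 12, 4, 1] end={s28} ∉↓L; 5/5 del acc.
'70007': N↓-sim [39, 32, 23, 12, 3, 1] end={s28} — reject; 5/5 del acc.
'000007': |S_i|=[39, 35, 25, 19, 10, 3, 1] end={s28} ∉↓L; 6/6 del acc.
'777770': |S_i|=[39, 32, 24, 17, 9, 2, 1] end={s28} — reject; 6/6 deletions ∈↓L.
4 obstructions.

Antichain: [00700, 70007, 000007, 777770].


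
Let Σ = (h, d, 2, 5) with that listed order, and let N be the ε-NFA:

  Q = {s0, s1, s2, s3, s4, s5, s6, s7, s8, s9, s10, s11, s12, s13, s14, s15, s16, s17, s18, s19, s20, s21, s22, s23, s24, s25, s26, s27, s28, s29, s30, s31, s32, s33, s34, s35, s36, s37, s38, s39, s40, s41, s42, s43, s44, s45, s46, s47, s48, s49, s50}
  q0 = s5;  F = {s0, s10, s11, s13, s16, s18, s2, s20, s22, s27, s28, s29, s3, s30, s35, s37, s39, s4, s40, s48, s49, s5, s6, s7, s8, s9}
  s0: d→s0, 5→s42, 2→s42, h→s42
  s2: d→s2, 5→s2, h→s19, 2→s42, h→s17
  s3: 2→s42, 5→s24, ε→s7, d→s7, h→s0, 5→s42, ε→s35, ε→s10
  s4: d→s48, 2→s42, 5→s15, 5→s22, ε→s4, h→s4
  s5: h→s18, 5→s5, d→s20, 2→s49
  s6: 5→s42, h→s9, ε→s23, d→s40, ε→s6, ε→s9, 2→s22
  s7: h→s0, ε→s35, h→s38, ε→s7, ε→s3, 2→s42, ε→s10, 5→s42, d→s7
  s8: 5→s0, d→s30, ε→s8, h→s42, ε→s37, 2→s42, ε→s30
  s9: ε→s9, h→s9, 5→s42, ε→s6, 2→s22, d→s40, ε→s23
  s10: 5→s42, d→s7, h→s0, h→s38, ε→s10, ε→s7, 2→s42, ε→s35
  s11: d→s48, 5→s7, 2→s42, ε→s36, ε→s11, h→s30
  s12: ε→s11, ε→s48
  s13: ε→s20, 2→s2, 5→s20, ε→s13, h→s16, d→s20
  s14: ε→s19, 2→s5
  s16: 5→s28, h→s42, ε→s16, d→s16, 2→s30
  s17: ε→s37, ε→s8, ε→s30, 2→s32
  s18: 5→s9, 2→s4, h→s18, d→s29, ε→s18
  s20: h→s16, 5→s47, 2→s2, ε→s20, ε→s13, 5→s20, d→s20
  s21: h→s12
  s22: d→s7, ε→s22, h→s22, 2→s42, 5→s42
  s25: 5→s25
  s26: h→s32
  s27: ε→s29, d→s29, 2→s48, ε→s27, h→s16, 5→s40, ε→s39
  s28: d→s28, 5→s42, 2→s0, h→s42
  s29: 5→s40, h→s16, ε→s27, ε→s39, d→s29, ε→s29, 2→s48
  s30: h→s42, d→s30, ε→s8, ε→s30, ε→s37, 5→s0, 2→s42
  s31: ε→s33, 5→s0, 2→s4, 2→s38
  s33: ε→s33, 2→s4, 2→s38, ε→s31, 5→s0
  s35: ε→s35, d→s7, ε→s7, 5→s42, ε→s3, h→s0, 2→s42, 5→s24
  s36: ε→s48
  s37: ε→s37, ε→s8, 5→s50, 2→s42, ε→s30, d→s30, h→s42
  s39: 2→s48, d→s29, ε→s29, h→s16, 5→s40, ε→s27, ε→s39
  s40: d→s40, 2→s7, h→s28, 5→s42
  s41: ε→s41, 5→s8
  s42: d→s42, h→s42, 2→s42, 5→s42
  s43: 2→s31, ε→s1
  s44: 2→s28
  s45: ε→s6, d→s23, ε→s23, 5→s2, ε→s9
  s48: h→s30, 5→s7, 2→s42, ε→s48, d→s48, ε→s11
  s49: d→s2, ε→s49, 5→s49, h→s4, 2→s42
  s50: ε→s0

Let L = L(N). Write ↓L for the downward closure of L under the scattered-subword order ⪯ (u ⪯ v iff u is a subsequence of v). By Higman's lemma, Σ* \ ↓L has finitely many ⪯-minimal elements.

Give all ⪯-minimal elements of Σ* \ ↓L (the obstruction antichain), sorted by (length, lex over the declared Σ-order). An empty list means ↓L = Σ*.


|Q|=51, |F|=26, |δ|=197 (66 ε).
min D↑ (17 st, q0=0, F={9}): 0:h→1,d→2,2→3,5→0 1:h→1,d→4,2→5,5→6 2:h→7,d→2,2→8,5→2 3:h→5,d→8,2→9,5→3 4:h→7,d→4,2→10,5→11 5:h→5,d→10,2→9,5→12 6:h→6,d→11,2→12,5→9 7:h→9,d→7,2→13,5→14 8:h→13,d→8,2→9,5→8 9:h→9,d→9,2→9,5→9 10:h→13,d→10,2→9,5→15 11:h→14,d→11,2→15,5→9 12:h→12,d→15,2→9,5→9 13:h→9,d→13,2→9,5→16 14:h→9,d→14,2→16,5→9 15:h→16,d→15,2→9,5→9 16:h→9,d→16,2→9,5→9 (ε-aug+det+¬).
'22': |S_i|=[37, 23, 2] end={s32,s42} rej; 2/2 deletions ∈↓L.
'h55': run [37, 31, 16, 2] end={s24,s42} ∉↓L; 3/3 deletions ∈↓L.
'dhh': |S_i|=[37, 28, 12, 1] end={s42} — reject; 3/3 del acc.
3 obstructions.

A = [22, h55, dhh].
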